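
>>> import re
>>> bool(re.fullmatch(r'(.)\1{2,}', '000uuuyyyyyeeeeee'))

False

`\1` is not a pattern — it's the concrete string captured by group 1, re-applied verbatim.
`fullmatch` succeeds only if the pattern covers the string from start to end.
Here there's no way to consume every character, so the call returns None, and `bool(None)` is False.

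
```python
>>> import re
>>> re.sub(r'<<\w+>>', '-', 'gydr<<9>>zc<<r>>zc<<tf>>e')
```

Matches: at [4:9] → '<<9>>'; at [11:16] → '<<r>>'; at [18:24] → '<<tf>>'.
`sub` substitutes '-' at each match site.

'gydr-zc-zc-e'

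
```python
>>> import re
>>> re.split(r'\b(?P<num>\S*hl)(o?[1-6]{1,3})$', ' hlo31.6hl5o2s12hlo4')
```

[' ', 'hlo31.6hl5o2s12hl', 'o4', '']

This matches a word boundary (`\b`, zero-width); then zero or more of a non-whitespace character, then the literal 'hl' (captured as 'num'); then optionally the literal 'o', then 1 to 3 of a character in [1-6] (captured); then anchored at the end.
The group in the pattern means `split` returns the separators' captures alongside the pieces.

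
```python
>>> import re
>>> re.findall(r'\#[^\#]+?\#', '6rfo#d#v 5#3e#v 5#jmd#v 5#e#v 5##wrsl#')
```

['#d#', '#3e#', '#jmd#', '#e#', '#wrsl#']

Matches: at [4:7] → '#d#'; at [10:14] → '#3e#'; at [17:22] → '#jmd#'; at [25:28] → '#e#'; at [32:38] → '#wrsl#'.
`findall` yields the raw match text (5 of them) because the pattern has no groups.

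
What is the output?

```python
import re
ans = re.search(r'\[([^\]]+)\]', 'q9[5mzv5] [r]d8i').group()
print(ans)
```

`re.search` scans for the first position where the pattern succeeds.
The match spans [2:9] → '[5mzv5]'.
Captured: group 1 = '5mzv5'.

[5mzv5]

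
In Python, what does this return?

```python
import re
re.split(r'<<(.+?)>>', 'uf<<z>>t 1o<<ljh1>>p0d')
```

['uf', 'z', 't 1o', 'ljh1', 'p0d']

A `+?`/`*?`/`{m,n}?` starts at its minimum and grows only as far as needed for what follows to match.
Matches to split on: at [2:7] → '<<z>>'; at [11:19] → '<<ljh1>>'.
The group in the pattern means `split` returns the separators' captures alongside the pieces.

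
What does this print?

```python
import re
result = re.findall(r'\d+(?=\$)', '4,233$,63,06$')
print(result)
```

Lookahead/lookbehind check context without consuming it, so the matched span excludes the asserted characters.
Matches: at [2:5] → '233'; at [10:12] → '06'.
No capturing groups, so `findall` returns the 2 full match strings.

['233', '06']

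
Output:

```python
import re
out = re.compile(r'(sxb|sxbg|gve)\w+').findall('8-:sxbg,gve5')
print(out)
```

With a single group, `findall` returns only what that group captured — 2 items.

['sxb', 'gve']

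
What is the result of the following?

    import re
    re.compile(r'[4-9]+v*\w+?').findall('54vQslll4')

['54vQ']

With the lazy modifier that quantifier settles for the fewest repetitions that let the rest of the pattern succeed (the atoms after it are unaffected and can still be greedy).
Since nothing is captured, `findall` lists the 1 matched substring directly.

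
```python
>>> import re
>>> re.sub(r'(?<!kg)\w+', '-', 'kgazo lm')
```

'- -'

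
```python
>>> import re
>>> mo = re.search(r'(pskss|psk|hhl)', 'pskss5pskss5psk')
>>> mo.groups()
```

('pskss',)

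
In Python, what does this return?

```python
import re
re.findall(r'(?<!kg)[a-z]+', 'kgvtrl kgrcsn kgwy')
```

['kgvtrl', 'kgrcsn', 'kgwy']

The negative lookahead/lookbehind blocks any match where the forbidden context is present.
No capturing groups, so `findall` returns the 3 full match strings.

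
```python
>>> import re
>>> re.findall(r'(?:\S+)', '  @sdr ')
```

Pattern: one or more of a non-whitespace character (non-capturing group).
Matches: at [2:6] → '@sdr'.
With no groups in the pattern, `findall` gives back each whole match — 1 here.

['@sdr']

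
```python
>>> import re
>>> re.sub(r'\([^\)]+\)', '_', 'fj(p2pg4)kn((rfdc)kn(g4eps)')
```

'fj_kn_kn_'

Matches: at [2:9] → '(p2pg4)'; at [11:18] → '((rfdc)'; at [20:27] → '(g4eps)'.
Every occurrence is swapped for '_'.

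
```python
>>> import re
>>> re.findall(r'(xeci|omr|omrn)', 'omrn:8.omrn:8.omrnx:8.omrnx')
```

The regex engine tests alternatives in the order written; an earlier branch that matches wins even if a later one would match more.
Matches: at [0:3] match 'omr', group 1 = 'omr'; at [7:10] match 'omr', group 1 = 'omr'; at [14:17] match 'omr', group 1 = 'omr'; at [22:25] match 'omr', group 1 = 'omr'.
Because there's exactly one group, `findall` drops the full match and keeps group 1 from each hit.

['omr', 'omr', 'omr', 'omr']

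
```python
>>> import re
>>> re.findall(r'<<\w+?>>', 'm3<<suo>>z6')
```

Walking the string: at [2:9] → '<<suo>>'.
No capturing groups, so `findall` returns the 1 full match string.

['<<suo>>']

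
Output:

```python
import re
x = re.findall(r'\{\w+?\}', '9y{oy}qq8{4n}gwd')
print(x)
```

['{oy}', '{4n}']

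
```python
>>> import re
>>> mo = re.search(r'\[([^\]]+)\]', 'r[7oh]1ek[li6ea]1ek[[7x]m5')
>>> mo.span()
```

(1, 6)

Unlike `match`, `search` isn't anchored — it looks for the pattern anywhere in the string.
The match spans [1:6] → '[7oh]'.
Captured: group 1 = '7oh'.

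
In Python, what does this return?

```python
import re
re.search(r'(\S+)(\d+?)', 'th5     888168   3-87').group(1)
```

'th'

Pattern: one or more of a non-whitespace character (captured); then one or more of a digit (lazy) (captured).
`re.search` scans for the first position where the pattern succeeds.
The match spans [0:3] → 'th5'.
Captured: group 1 = 'th', group 2 = '5'.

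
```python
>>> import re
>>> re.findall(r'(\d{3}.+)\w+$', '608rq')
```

['608r']

One capturing group, so `findall` returns just the captured substring from the one match — 1 in all.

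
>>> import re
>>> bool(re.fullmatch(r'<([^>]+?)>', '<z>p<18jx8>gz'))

`fullmatch` succeeds only if the pattern covers the string from start to end.
Here the string isn't matched end-to-end, so the call returns None, and `bool(None)` is False.

False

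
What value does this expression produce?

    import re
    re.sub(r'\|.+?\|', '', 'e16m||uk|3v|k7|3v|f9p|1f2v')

Lazy quantifiers expand one character at a time until the remainder of the pattern can match.
Matches: at [4:9] → '||uk|'; at [11:15] → '|k7|'; at [17:22] → '|f9p|'.
Every occurrence is swapped for ''.

'e16m3v3v1f2v'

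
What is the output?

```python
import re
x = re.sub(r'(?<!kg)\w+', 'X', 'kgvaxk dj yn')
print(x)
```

A negative assertion filters positions out without eating any characters.
Matches: at [0:6] → 'kgvaxk'; at [7:9] → 'dj'; at [10:12] → 'yn'.
Each match is replaced by 'X'.

X X X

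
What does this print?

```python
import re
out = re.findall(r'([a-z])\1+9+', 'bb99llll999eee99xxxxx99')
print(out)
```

`\1` has to match the exact text group 1 already captured.
Walking the string: at [0:4] match 'bb99', group 1 = 'b'; at [4:11] match 'llll999', group 1 = 'l'; at [11:16] match 'eee99', group 1 = 'e'; at [16:23] match 'xxxxx99', group 1 = 'x'.
`findall` collects group 1 from each match (4 total).

['b', 'l', 'e', 'x']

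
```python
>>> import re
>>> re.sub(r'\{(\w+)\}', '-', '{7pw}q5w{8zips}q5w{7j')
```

'-q5w-q5w{7j'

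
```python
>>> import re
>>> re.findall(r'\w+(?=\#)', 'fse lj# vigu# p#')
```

['lj', 'vigu', 'p']

Because the assertion is zero-width, the text it checks is not consumed and won't appear in the result.
Matches: at [4:6] → 'lj'; at [8:12] → 'vigu'; at [14:15] → 'p'.
Since nothing is captured, `findall` lists the 3 matched substrings directly.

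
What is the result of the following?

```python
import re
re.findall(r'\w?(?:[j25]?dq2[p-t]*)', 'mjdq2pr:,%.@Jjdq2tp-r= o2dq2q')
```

['mjdq2pr', 'Jjdq2tp', 'o2dq2q']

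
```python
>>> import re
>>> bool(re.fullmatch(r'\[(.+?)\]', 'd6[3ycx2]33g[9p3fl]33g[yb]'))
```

`re.fullmatch` requires the pattern to consume the entire string.
Here there's no way to consume every character, so the call returns None, and `bool(None)` is False.

False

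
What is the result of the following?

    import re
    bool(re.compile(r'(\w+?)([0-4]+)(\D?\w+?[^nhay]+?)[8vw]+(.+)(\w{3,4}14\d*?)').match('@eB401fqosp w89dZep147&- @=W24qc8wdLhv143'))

False

`re.match` won't scan ahead — the pattern has to work from the very first character.
Here the pattern fails at index 0, so the call returns None, and `bool(None)` is False.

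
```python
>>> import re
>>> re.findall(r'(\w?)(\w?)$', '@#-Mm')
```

The pattern matches optionally a word character (captured); then optionally a word character (captured); then anchored at the end.
Walking the string: at [3:5] match 'Mm', groups = ('M', 'm'); at [5:5] match '', groups = ('', '').
2 groups means each result is a tuple of 2 captured strings — 2 here.

[('M', 'm'), ('', '')]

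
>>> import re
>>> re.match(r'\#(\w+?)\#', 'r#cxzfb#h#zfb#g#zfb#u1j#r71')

`re.match` won't scan ahead — the pattern has to work from the very first character.
Here the string doesn't start with a match, so the call returns None.

None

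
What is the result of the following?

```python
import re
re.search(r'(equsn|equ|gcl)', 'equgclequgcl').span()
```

(0, 3)

The match spans [0:3] → 'equ'.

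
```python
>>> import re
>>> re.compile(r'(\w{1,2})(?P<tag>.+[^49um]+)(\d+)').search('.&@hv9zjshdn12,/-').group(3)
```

'2'

The match spans [3:14] → 'hv9zjshdn12'.
Captured: group 1 = 'hv', group 2 = '9zjshdn1', group 3 = '2'.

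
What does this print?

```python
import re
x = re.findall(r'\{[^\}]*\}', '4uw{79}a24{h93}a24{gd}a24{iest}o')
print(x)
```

Matches: at [3:7] → '{79}'; at [10:15] → '{h93}'; at [18:22] → '{gd}'; at [25:31] → '{iest}'.
Since nothing is captured, `findall` lists the 4 matched substrings directly.

['{79}', '{h93}', '{gd}', '{iest}']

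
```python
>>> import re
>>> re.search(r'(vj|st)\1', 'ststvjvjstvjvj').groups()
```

The match spans [0:4] → 'stst'.
Captured: group 1 = 'st'.

('st',)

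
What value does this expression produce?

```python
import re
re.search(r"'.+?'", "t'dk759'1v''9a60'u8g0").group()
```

"'dk759'"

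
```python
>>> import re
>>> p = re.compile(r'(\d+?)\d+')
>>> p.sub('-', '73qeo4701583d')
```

The pattern matches one or more of a digit (lazy) (captured); then one or more of a digit.
Each match is replaced by '-'.

'-qeo-d'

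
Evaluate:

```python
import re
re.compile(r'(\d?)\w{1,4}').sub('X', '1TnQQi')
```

'XX'

Pattern: optionally a digit (captured); then 1 to 4 of a word character.
Matches: at [0:5] → '1TnQQ'; at [5:6] → 'i'.
Each match is replaced by 'X'.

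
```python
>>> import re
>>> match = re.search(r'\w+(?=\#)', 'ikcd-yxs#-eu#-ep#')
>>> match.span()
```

Lookahead/lookbehind check context without consuming it, so the matched span excludes the asserted characters.
The match spans [5:8] → 'yxs'.

(5, 8)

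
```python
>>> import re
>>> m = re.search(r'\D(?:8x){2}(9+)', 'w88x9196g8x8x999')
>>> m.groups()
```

('999',)

The pattern matches a non-digit, then the literal '8x' repeated 2 times; then one or more of a literal '9' (captured).
`search` walks the string left to right and returns the first match it finds.
The match spans [8:16] → 'g8x8x999'.
Captured: group 1 = '999'.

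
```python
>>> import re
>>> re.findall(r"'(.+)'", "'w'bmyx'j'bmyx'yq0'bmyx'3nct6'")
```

Scanning left to right: at [0:30] match "'w'bmyx'j'bmyx'yq0'bmyx'3nct6'", group 1 = "w'bmyx'j'bmyx'yq0'bmyx'3nct6".
`findall` collects group 1 from the one match (1 total).

["w'bmyx'j'bmyx'yq0'bmyx'3nct6"]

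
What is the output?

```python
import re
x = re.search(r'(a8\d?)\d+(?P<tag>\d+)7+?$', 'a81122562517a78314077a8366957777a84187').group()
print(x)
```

This matches the literal 'a8', then optionally a digit (captured); then one or more of a digit; then one or more of a digit (captured as 'tag'); then one or more of a literal '7' (lazy); then anchored at the end.
`re.search` scans for the first position where the pattern succeeds.
The match spans [32:38] → 'a84187'.
Captured: group 1 = 'a84', group 2 = '8'.

a84187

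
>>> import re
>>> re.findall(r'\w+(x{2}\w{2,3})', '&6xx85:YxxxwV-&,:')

This matches one or more of a word character; then exactly 2 of the literal 'x', then 2 to 3 of a word character (captured).
Walking the string: at [1:6] match '6xx85', group 1 = 'xx85'; at [7:13] match 'YxxxwV', group 1 = 'xxwV'.
With a single group, `findall` returns only what that group captured — 2 items.

['xx85', 'xxwV']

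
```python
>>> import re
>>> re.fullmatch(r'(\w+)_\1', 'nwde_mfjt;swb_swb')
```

None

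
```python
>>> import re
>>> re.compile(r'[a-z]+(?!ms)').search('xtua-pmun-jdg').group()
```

'xtua'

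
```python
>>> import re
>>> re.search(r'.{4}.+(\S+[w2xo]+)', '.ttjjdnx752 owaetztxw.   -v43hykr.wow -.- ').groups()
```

('ow',)

The match spans [0:37] → '.ttjjdnx752 owaetztxw.   -v43hykr.wow'.
Captured: group 1 = 'ow'.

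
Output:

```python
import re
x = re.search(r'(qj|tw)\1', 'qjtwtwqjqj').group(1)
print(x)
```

tw

After group 1 captures some text, `\1` only succeeds where that same text appears again.
`re.search` scans for the first position where the pattern succeeds.
The match spans [2:6] → 'twtw'.
Captured: group 1 = 'tw'.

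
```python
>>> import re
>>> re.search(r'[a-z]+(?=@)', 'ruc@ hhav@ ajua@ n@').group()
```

'ruc'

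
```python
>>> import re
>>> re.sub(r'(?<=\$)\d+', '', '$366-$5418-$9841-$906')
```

'$-$-$-$'

Because the assertion is zero-width, the text it checks is not consumed and won't appear in the result.
`sub` substitutes '' at each match site.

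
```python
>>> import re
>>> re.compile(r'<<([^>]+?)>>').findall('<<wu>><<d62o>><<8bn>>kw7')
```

['wu', 'd62o', '8bn']

Because there's exactly one group, `findall` drops the full match and keeps group 1 from each hit.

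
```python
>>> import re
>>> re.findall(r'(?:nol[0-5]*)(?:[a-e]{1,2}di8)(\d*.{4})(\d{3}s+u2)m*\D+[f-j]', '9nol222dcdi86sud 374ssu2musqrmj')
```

[('6sud ', '374ssu2')]

This matches the literal 'nol', then zero or more of a character in [0-5] (non-capturing group); then 1 to 2 of a character in [a-e], then the literal 'di8' (non-capturing group); then zero or more of a digit, then exactly 4 of any character (captured); then exactly 3 of a digit, then one or more of a literal 's', then the literal 'u2' (captured); then zero or more of the literal 'm', then one or more of a non-digit, then a character in [f-j].
Matches: at [1:31] match 'nol222dcdi86sud 374ssu2musqrmj', groups = ('6sud ', '374ssu2').
`findall` packs the 2 group values into a tuple for every match.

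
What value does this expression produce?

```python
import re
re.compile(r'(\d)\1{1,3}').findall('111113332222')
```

['1', '3', '2']

`\1` is not a pattern — it's the concrete string captured by group 1, re-applied verbatim.
Scanning left to right: at [0:4] match '1111', group 1 = '1'; at [5:8] match '333', group 1 = '3'; at [8:12] match '2222', group 1 = '2'.
`findall` collects group 1 from each match (3 total).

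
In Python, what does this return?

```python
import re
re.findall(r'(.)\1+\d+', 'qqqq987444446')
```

`\1` is not a pattern — it's the concrete string captured by group 1, re-applied verbatim.
Scanning left to right: at [0:13] match 'qqqq987444446', group 1 = 'q'.
`findall` collects group 1 from the one match (1 total).

['q']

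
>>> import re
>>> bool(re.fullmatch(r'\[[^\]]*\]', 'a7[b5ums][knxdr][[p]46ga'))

False

`re.fullmatch` requires the pattern to consume the entire string.
Here there's no way to consume every character, so the call returns None, and `bool(None)` is False.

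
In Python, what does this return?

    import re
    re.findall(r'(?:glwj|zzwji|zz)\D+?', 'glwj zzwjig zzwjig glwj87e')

Alternation isn't longest-match — the leftmost alternative that fits at this position is chosen.
Since nothing is captured, `findall` lists the 3 matched substrings directly.

['glwj ', 'zzwjig', 'zzwjig']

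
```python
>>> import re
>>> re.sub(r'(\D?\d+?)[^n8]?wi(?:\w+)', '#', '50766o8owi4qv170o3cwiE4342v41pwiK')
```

'50766#'

The pattern matches optionally a non-digit, then one or more of a digit (lazy) (captured); then optionally any character except [n8], then the literal 'wi'; then one or more of a word character (non-capturing group).
Matches: at [5:33] → 'o8owi4qv170o3cwiE4342v41pwiK'.
`sub` substitutes '#' at each match site.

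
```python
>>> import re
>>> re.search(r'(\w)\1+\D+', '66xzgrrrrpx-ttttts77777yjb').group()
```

'66xzgrrrrpx-ttttts'

The backreference `\1` re-matches whatever the first group consumed, character for character.
`re.search` tries every starting position until one works.
The match spans [0:18] → '66xzgrrrrpx-ttttts'.
Captured: group 1 = '6'.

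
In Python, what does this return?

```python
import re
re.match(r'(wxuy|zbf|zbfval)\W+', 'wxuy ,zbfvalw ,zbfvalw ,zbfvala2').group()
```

'wxuy ,'

`match` is anchored at position 0; if the pattern doesn't fit there, it returns None.
The match spans [0:6] → 'wxuy ,'.
Captured: group 1 = 'wxuy'.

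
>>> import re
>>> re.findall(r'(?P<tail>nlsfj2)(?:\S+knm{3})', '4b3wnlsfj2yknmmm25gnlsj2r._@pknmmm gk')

['nlsfj2']

Pattern: the literal 'nls', then the literal 'f', then the literal 'j2' (captured as 'tail'); then one or more of a non-whitespace character, then the literal 'kn', then exactly 3 of a literal 'm' (non-capturing group).
`findall` collects group 1 from the one match (1 total).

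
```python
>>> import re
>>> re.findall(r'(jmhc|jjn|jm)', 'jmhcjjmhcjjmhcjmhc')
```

Branches in `(...|...)` are attempted left-to-right; the first branch that allows the whole pattern to succeed is taken.
Matches: at [0:4] match 'jmhc', group 1 = 'jmhc'; at [5:9] match 'jmhc', group 1 = 'jmhc'; at [10:14] match 'jmhc', group 1 = 'jmhc'; at [14:18] match 'jmhc', group 1 = 'jmhc'.
With a single group, `findall` returns only what that group captured — 4 items.

['jmhc', 'jmhc', 'jmhc', 'jmhc']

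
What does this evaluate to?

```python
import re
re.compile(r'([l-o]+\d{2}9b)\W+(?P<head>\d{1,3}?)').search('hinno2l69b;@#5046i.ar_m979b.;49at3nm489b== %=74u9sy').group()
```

The pattern matches one or more of a character in [l-o], then exactly 2 of a digit, then the literal '9b' (captured); then one or more of a non-word character; then 1 to 3 of a digit (lazy) (captured as 'head').
A non-greedy quantifier consumes as few characters as it can — just enough that the remainder of the pattern still matches from where it stops; whatever follows it matches normally.
`re.search` tries every starting position until one works.
The match spans [22:30] → 'm979b.;4'.
Captured: group 1 = 'm979b', group 2 = '4'.

'm979b.;4'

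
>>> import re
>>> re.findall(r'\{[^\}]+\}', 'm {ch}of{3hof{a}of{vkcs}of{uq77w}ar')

['{ch}', '{3hof{a}', '{vkcs}', '{uq77w}']

`findall` yields the raw match text (4 of them) because the pattern has no groups.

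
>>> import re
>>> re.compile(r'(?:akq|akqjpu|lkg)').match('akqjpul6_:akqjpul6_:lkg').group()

'akq'

`match` is anchored at position 0; if the pattern doesn't fit there, it returns None.
The match spans [0:3] → 'akq'.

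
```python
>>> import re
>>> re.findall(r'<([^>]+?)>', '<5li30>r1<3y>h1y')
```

`findall` collects group 1 from each match (2 total).

['5li30', '3y']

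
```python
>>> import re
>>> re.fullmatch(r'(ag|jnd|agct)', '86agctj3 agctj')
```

None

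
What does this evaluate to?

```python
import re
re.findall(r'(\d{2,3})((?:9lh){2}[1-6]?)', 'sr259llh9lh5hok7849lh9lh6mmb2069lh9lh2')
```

[('784', '9lh9lh6'), ('206', '9lh9lh2')]

The pattern matches 2 to 3 of a digit (captured); then the literal '9lh' repeated 2 times, then optionally a character in [1-6] (captured).
With 2 capturing groups, `findall` returns a 2-tuple per match.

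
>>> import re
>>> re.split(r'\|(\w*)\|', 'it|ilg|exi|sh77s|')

['it', 'ilg', 'exi', 'sh77s', '']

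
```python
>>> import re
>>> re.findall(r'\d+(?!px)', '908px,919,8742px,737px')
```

A negative assertion filters positions out without eating any characters.
Walking the string: at [0:2] → '90'; at [6:9] → '919'; at [10:13] → '874'; at [17:19] → '73'.
With no groups in the pattern, `findall` gives back each whole match — 4 here.

['90', '919', '874', '73']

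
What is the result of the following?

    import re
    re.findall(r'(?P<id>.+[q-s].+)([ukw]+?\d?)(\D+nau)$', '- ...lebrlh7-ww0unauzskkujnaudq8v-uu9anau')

[('- ...lebrlh7-ww0unauzskkujnaudq8v-u', 'u9', 'anau')]

Pattern: one or more of any character, then a character in [q-s], then one or more of any character (captured as 'id'); then one or more of one of [ukw] (lazy), then optionally a digit (captured); then one or more of a non-digit, then the literal 'nau' (captured); then anchored at the end.
Multiple groups make `findall` return tuples — one 3-tuple for the one match.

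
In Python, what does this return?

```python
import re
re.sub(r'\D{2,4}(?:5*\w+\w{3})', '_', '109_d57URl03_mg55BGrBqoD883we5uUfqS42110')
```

'109_'

This matches 2 to 4 of a non-digit; then zero or more of a literal '5', then one or more of a word character, then exactly 3 of a word character (non-capturing group).
Matches: at [3:40] → '_d57URl03_mg55BGrBqoD883we5uUfqS42110'.
Each match is replaced by '_'.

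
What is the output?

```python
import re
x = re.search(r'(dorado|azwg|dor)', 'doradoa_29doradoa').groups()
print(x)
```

('dorado',)

The match spans [0:6] → 'dorado'.
Captured: group 1 = 'dorado'.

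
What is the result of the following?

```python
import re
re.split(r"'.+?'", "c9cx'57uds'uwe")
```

['c9cx', 'uwe']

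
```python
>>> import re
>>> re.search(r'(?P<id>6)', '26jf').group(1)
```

The match spans [1:2] → '6'.
Captured: group 1 = '6'.

'6'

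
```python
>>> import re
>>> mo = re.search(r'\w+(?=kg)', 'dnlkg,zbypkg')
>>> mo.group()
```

The `(?=…)`/`(?<=…)` assertion just peeks at neighbouring text; it doesn't advance the match position.
The match spans [0:3] → 'dnl'.

'dnl'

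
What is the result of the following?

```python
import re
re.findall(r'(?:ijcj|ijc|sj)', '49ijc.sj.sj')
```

['ijc', 'sj', 'sj']

No capturing groups, so `findall` returns the 3 full match strings.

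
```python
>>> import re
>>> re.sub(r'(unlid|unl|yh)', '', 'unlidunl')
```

''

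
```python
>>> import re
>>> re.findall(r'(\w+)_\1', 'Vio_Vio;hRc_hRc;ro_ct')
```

['Vio', 'hRc']

`\1` has to match the exact text group 1 already captured.
`findall` collects group 1 from each match (2 total).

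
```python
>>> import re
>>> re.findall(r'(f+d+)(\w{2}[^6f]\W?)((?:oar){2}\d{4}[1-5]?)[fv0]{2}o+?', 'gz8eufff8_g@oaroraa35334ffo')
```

[]

This matches one or more of the literal 'f', then one or more of a literal 'd' (captured); then exactly 2 of a word character, then any character except [6f], then optionally a non-word character (captured); then the literal 'oar' repeated 2 times, then exactly 4 of a digit, then optionally a character in [1-5] (captured); then exactly 2 of one of [fv0], then one or more of the literal 'o' (lazy).
3 groups means each result is a tuple of 3 captured strings — 0 here.
Nothing in the string satisfies the pattern, so the list is empty.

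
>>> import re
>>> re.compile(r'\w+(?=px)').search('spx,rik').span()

(0, 1)

The lookaround is zero-width — it requires the adjacent text to match without consuming it, so the asserted text isn't part of the match.
The match spans [0:1] → 's'.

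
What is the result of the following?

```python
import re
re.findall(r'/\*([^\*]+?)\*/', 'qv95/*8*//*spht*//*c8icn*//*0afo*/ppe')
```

['8', 'spht', 'c8icn', '0afo']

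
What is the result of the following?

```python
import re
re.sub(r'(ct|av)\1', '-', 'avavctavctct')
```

'-ctav-'

The backreference `\1` re-matches whatever the first group consumed, character for character.
Matches: at [0:4] → 'avav'; at [8:12] → 'ctct'.
`sub` substitutes '-' at each match site.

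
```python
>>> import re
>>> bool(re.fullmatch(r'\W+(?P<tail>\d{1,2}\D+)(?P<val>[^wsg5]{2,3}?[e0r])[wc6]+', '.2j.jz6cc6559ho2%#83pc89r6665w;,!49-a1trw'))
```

False

Pattern: one or more of a non-word character; then 1 to 2 of a digit, then one or more of a non-digit (captured as 'tail'); then 2 to 3 of any character except [wsg5] (lazy), then one of [e0r] (captured as 'val'); then one or more of one of [wc6].
`re.fullmatch` requires the pattern to consume the entire string.
Here the pattern can't cover the whole string, so the call returns None, and `bool(None)` is False.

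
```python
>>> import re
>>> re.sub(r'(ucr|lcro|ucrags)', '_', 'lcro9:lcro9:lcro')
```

Every occurrence is swapped for '_'.

'_9:_9:_'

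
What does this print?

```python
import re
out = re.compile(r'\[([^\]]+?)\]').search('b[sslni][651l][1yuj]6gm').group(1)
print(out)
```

`re.search` tries every starting position until one works.
The match spans [1:8] → '[sslni]'.
Captured: group 1 = 'sslni'.

sslni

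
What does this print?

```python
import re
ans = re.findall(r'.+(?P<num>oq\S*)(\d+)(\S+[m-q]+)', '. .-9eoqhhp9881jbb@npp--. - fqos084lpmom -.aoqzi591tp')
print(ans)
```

The pattern matches one or more of any character; then the literal 'oq', then zero or more of a non-whitespace character (captured as 'num'); then one or more of a digit (captured); then one or more of a non-whitespace character, then one or more of a character in [m-q] (captured).
With 3 capturing groups, `findall` returns a 3-tuple per match.

[('oqzi59', '1', 'tp')]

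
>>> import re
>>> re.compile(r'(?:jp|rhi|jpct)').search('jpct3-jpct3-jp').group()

Alternation isn't longest-match — the leftmost alternative that fits at this position is chosen.
The match spans [0:2] → 'jp'.

'jp'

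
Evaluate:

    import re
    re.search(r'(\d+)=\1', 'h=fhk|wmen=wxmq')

None

`\1` is not a pattern — it's the concrete string captured by group 1, re-applied verbatim.
`search` walks the string left to right and returns the first match it finds.
Here nothing in the string fits, so the call returns None.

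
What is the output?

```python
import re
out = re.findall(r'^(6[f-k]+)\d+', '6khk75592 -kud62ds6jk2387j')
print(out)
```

['6khk']

The pattern matches anchored at the start of the string; then the literal '6', then one or more of a character in [f-k] (captured); then one or more of a digit.
With a single group, `findall` returns only what that group captured — 1 item.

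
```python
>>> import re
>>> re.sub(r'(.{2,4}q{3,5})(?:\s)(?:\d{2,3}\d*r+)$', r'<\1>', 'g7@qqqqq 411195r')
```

'<g7@qqqqq>'

Pattern: 2 to 4 of any character, then 3 to 5 of a literal 'q' (captured); then whitespace (non-capturing group); then 2 to 3 of a digit, then zero or more of a digit, then one or more of the literal 'r' (non-capturing group); then anchored at the end.
Matches: at [0:16] → 'g7@qqqqq 411195r'.
The replacement refers to a captured group, so each match is rewritten using its own captured text.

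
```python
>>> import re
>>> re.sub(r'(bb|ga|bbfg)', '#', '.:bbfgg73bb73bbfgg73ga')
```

Branches in `(...|...)` are attempted left-to-right; the first branch that allows the whole pattern to succeed is taken.
Matches: at [2:4] → 'bb'; at [9:11] → 'bb'; at [13:15] → 'bb'; at [20:22] → 'ga'.
`sub` substitutes '#' at each match site.

'.:#fgg73#73#fgg73#'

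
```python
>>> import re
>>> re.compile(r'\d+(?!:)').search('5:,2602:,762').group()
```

The negative lookahead/lookbehind blocks any match where the forbidden context is present.
`re.search` tries every starting position until one works.
The match spans [3:6] → '260'.

'260'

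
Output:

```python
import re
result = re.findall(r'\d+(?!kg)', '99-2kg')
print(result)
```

A negative assertion filters positions out without eating any characters.
Since nothing is captured, `findall` lists the 1 matched substring directly.

['99']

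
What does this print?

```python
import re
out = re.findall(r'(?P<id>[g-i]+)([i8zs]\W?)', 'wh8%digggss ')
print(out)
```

[('h', '8%'), ('iggg', 's')]

This matches one or more of a character in [g-i] (captured as 'id'); then one of [i8zs], then optionally a non-word character (captured).
Multiple groups make `findall` return tuples — one 2-tuple for each match.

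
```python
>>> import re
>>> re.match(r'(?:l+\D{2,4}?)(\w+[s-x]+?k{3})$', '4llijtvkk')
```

None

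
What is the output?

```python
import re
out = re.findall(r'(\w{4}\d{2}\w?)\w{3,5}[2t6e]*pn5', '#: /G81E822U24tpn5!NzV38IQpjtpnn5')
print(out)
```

['G81E822']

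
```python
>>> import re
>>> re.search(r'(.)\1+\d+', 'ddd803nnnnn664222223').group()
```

'ddd803'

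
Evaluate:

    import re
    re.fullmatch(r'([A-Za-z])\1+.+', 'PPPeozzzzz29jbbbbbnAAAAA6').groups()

('P',)

The match spans [0:25] → 'PPPeozzzzz29jbbbbbnAAAAA6'.
Captured: group 1 = 'P'.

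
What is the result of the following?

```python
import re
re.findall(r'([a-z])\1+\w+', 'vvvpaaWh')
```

A backreference is literal: `\1` must see the identical characters the first group matched.
Walking the string: at [0:8] match 'vvvpaaWh', group 1 = 'v'.
Because there's exactly one group, `findall` drops the full match and keeps group 1 from the one hit.

['v']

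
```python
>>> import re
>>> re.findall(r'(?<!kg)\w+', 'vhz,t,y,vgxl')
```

['vhz', 't', 'y', 'vgxl']

The negative lookahead/lookbehind blocks any match where the forbidden context is present.
Walking the string: at [0:3] → 'vhz'; at [4:5] → 't'; at [6:7] → 'y'; at [8:12] → 'vgxl'.
Since nothing is captured, `findall` lists the 4 matched substrings directly.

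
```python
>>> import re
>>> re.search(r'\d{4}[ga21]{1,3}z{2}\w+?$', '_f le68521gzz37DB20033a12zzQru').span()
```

This matches exactly 4 of a digit, then 1 to 3 of one of [ga21], then exactly 2 of the literal 'z'; then one or more of a word character (lazy); then anchored at the end.
`re.search` tries every starting position until one works.
The match spans [5:30] → '68521gzz37DB20033a12zzQru'.

(5, 30)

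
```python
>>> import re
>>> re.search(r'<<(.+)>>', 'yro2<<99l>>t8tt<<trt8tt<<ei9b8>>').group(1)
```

`re.search` tries every starting position until one works.
The match spans [4:32] → '<<99l>>t8tt<<trt8tt<<ei9b8>>'.
Captured: group 1 = '99l>>t8tt<<trt8tt<<ei9b8'.

'99l>>t8tt<<trt8tt<<ei9b8'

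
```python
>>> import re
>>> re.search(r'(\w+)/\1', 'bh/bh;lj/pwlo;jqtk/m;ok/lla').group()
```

'bh/bh'

`\1` has to match the exact text group 1 already captured.
`re.search` scans for the first position where the pattern succeeds.
The match spans [0:5] → 'bh/bh'.
Captured: group 1 = 'bh'.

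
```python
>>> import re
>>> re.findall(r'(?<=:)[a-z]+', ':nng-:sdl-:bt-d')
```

The `(?=…)`/`(?<=…)` assertion just peeks at neighbouring text; it doesn't advance the match position.
Walking the string: at [1:4] → 'nng'; at [6:9] → 'sdl'; at [11:13] → 'bt'.
With no groups in the pattern, `findall` gives back each whole match — 3 here.

['nng', 'sdl', 'bt']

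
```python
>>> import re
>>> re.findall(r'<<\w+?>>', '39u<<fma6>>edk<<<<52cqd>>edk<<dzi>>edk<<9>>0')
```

No capturing groups, so `findall` returns the 4 full match strings.

['<<fma6>>', '<<52cqd>>', '<<dzi>>', '<<9>>']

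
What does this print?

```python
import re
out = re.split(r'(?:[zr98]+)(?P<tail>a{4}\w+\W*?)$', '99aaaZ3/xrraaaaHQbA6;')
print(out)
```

['99aaaZ3/x', 'aaaaHQbA6;', '']

Pattern: one or more of one of [zr98] (non-capturing group); then exactly 4 of the literal 'a', then one or more of a word character, then zero or more of a non-word character (lazy) (captured as 'tail'); then anchored at the end.
Because the pattern has a capturing group, `split` also inserts each captured text between the pieces.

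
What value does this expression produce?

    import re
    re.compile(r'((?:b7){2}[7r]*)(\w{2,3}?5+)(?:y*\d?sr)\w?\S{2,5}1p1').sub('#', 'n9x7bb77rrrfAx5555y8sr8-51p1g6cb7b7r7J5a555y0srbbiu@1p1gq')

Pattern: the literal 'b7' repeated 2 times, then zero or more of one of [7r] (captured); then 2 to 3 of a word character (lazy), then one or more of a literal '5' (captured); then zero or more of a literal 'y', then optionally a digit, then the literal 'sr' (non-capturing group); then optionally a word character, then 2 to 5 of a non-whitespace character, then the literal '1p1'.
Matches: at [31:55] → 'b7b7r7J5a555y0srbbiu@1p1'.
`sub` substitutes '#' at each match site.

'n9x7bb77rrrfAx5555y8sr8-51p1g6c#gq'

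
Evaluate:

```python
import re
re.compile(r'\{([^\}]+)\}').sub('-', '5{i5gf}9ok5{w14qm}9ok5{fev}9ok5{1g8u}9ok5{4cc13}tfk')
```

Matches: at [1:7] → '{i5gf}'; at [11:18] → '{w14qm}'; at [22:27] → '{fev}'; at [31:37] → '{1g8u}'; at [41:48] → '{4cc13}'.
Each match is replaced by '-'.

'5-9ok5-9ok5-9ok5-9ok5-tfk'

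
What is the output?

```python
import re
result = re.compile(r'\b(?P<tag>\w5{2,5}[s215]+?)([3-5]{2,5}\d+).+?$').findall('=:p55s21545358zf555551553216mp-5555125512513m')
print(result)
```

Lazy quantifiers expand one character at a time until the remainder of the pattern can match.
2 groups means the one result is a tuple of 2 captured strings — 1 here.

[('p55s21', '545358')]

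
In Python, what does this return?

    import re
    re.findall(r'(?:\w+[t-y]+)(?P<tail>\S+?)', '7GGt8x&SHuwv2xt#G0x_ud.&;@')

['&', '#', 'd']

This matches one or more of a word character, then one or more of a character in [t-y] (non-capturing group); then one or more of a non-whitespace character (lazy) (captured as 'tail').
Matches: at [0:7] match '7GGt8x&', group 1 = '&'; at [7:16] match 'SHuwv2xt#', group 1 = '#'; at [16:22] match 'G0x_ud', group 1 = 'd'.
Because there's exactly one group, `findall` drops the full match and keeps group 1 from each hit.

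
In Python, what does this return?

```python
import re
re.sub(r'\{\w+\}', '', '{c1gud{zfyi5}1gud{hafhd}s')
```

'{c1gud1guds'

Each match is replaced by ''.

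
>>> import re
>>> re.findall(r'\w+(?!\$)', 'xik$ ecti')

A negative assertion filters positions out without eating any characters.
Scanning left to right: at [0:2] → 'xi'; at [5:9] → 'ecti'.
No capturing groups, so `findall` returns the 2 full match strings.

['xi', 'ecti']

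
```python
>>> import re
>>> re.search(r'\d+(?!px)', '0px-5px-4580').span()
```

A negative assertion filters positions out without eating any characters.
`re.search` scans for the first position where the pattern succeeds.
The match spans [8:12] → '4580'.

(8, 12)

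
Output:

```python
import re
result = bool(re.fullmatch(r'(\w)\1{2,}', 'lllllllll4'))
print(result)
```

False

The backreference `\1` re-matches whatever the first group consumed, character for character.
`re.fullmatch` is like wrapping the pattern in `^…$` (in single-line mode).
Here there's no way to consume every character, so the call returns None, and `bool(None)` is False.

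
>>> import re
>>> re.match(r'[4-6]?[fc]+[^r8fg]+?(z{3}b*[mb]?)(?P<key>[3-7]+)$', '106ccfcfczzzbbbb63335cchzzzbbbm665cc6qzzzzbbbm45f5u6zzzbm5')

None

`re.match` won't scan ahead — the pattern has to work from the very first character.
Here the string doesn't start with a match, so the call returns None.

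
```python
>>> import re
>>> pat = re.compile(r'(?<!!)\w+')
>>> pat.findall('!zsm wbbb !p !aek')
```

['sm', 'wbbb', 'ek']

Because the assertion is negative and zero-width, positions next to the forbidden text are skipped.
Scanning left to right: at [2:4] → 'sm'; at [5:9] → 'wbbb'; at [15:17] → 'ek'.
Since nothing is captured, `findall` lists the 3 matched substrings directly.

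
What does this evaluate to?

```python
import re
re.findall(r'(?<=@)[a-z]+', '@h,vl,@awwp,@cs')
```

['h', 'awwp', 'cs']

Lookahead/lookbehind check context without consuming it, so the matched span excludes the asserted characters.
Matches: at [1:2] → 'h'; at [7:11] → 'awwp'; at [13:15] → 'cs'.
No capturing groups, so `findall` returns the 3 full match strings.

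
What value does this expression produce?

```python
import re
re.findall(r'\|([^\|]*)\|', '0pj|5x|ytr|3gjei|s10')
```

['5x', '3gjei']

Walking the string: at [3:7] match '|5x|', group 1 = '5x'; at [10:17] match '|3gjei|', group 1 = '3gjei'.
With a single group, `findall` returns only what that group captured — 2 items.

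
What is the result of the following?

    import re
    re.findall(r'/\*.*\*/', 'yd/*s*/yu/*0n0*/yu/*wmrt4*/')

['/*s*/yu/*0n0*/yu/*wmrt4*/']

No capturing groups, so `findall` returns the 1 full match string.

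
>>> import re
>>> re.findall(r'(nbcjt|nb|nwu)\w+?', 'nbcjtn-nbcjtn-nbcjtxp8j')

['nbcjt', 'nbcjt', 'nbcjt']

`|` is ordered: at each position the engine commits to the first alternative that works.
`findall` collects group 1 from each match (3 total).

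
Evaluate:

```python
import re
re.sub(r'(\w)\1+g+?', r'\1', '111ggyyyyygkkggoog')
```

`\1` has to match the exact text group 1 already captured.
Matches: at [0:4] → '111g'; at [5:11] → 'yyyyyg'; at [11:14] → 'kkg'; at [15:18] → 'oog'.
`\1` in the replacement pulls in group 1's text for each match.

'1gykgo'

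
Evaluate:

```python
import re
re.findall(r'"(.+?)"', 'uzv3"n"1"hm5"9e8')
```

['n', 'hm5']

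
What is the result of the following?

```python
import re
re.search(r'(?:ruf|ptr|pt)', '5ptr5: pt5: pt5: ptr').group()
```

'ptr'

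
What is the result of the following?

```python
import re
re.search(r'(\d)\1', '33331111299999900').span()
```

(0, 2)

The backreference `\1` re-matches whatever the first group consumed, character for character.
The match spans [0:2] → '33'.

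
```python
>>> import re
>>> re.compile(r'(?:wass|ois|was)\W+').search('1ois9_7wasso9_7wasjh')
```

None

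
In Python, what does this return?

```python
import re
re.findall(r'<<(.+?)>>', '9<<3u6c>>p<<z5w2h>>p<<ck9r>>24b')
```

['3u6c', 'z5w2h', 'ck9r']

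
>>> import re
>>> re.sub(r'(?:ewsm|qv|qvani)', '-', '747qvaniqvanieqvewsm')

'747-ani-anie--'

Branches in `(...|...)` are attempted left-to-right; the first branch that allows the whole pattern to succeed is taken.
Matches: at [3:5] → 'qv'; at [8:10] → 'qv'; at [14:16] → 'qv'; at [16:20] → 'ewsm'.
Every occurrence is swapped for '-'.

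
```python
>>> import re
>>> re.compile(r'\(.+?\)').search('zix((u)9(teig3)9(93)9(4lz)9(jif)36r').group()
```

'((u)'

With the lazy modifier that quantifier settles for the fewest repetitions that let the rest of the pattern succeed (the atoms after it are unaffected and can still be greedy).
The match spans [3:7] → '((u)'.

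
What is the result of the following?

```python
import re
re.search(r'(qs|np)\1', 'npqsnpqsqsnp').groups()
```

A backreference is literal: `\1` must see the identical characters the first group matched.
`re.search` tries every starting position until one works.
The match spans [6:10] → 'qsqs'.
Captured: group 1 = 'qs'.

('qs',)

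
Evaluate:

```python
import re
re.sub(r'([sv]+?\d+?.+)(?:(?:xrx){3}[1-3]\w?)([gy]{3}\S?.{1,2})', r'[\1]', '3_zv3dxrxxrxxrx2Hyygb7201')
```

The pattern matches one or more of one of [sv] (lazy), then one or more of a digit (lazy), then one or more of any character (captured); then the literal 'xrx' repeated 3 times, then a character in [1-3], then optionally a word character (non-capturing group); then exactly 3 of one of [gy], then optionally a non-whitespace character, then 1 to 2 of any character (captured).
Each match is replaced using the text its own group 1 captured.

'3_z[v3d]01'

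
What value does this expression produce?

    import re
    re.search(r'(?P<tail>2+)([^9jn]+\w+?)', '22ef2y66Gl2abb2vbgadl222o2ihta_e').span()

(0, 32)

Pattern: one or more of a literal '2' (captured as 'tail'); then one or more of any character except [9jn], then one or more of a word character (lazy) (captured).
The match spans [0:32] → '22ef2y66Gl2abb2vbgadl222o2ihta_e'.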